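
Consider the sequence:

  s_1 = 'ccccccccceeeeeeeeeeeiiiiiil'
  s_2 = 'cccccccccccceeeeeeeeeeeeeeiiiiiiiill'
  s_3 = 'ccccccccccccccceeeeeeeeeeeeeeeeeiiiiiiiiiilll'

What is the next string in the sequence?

The n-th term is 3n c's then 3n+2 e's then 2n i's then n-2 l's, where the shown terms are n = 3, 4, 5.
For the next term, n = 6, so the run lengths are 18, 20, 12, 4.

cccccccccccccccccceeeeeeeeeeeeeeeeeeeeiiiiiiiiiiiillll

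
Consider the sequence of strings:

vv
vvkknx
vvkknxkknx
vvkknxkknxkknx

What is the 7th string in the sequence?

vvkknxkknxkknxkknxkknxkknx

The strings grow by a fixed suffix kknx each time.
From vvkknxkknxkknx, 3 further steps: vvkknxkknxkknx → vvkknxkknxkknxkknx → vvkknxkknxkknxkknxkknx → (answer).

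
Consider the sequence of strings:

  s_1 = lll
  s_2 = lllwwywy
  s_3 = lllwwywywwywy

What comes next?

lllwwywywwywywwywy

The strings grow by a fixed suffix wwywy each time.
So the next term is lllwwywywwywy·wwywy.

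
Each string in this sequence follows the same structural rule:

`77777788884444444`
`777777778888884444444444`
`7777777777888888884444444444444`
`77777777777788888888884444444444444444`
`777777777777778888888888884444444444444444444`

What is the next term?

Term n consists of 2n 7's, followed by 2n-2 8's, followed by 3n-2 4's, where the shown terms are n = 3, 4, 5, 6, 7.
Setting n = 8 gives 16, 14, 22 characters in each block.

7777777777777777888888888888884444444444444444444444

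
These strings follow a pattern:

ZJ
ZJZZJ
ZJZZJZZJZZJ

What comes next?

Every step duplicates the string with 'Z' between the halves.
Doubling ZJZZJZZJZZJ with 'Z' between the halves:

ZJZZJZZJZZJZZJZZJZZJZZJ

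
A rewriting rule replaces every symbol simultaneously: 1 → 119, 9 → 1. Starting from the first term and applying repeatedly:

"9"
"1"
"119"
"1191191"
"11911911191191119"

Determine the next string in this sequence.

Rewriting the 17 symbols of 11911911191191119 one by one yields 119 119 1 119 119 1 119 119 119 1 119 119 1 119 119 119 1; concatenated:

11911911191191119119119111911911191191191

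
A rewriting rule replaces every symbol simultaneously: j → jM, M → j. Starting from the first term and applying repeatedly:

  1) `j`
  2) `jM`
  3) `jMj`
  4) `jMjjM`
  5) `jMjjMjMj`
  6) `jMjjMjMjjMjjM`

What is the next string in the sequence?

jMjjMjMjjMjjMjMjjMjMj

Replace each of the 13 characters of jMjjMjMjjMjjM in place — jM j jM jM j jM j jM jM j jM jM j — and concatenate.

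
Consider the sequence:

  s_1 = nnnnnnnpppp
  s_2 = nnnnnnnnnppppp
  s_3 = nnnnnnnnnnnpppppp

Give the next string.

nnnnnnnnnnnnnppppppp

The n-th term is 2n+1 n's then n+1 p's, where the shown terms are n = 3, 4, 5.
Setting n = 6 gives 13, 7 characters in each block.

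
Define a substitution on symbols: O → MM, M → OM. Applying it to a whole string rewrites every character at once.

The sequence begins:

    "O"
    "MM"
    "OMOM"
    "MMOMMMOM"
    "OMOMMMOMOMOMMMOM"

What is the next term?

φ(OMOMMMOMOMOMMMOM) expands symbol-by-symbol to MM OM MM OM OM OM MM OM MM OM MM OM OM OM MM OM; joining the 16 pieces gives the next term.

MMOMMMOMOMOMMMOMMMOMMMOMOMOMMMOM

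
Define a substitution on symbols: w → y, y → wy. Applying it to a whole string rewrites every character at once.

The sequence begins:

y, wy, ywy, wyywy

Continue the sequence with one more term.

ywywyywy

Rewriting each symbol of wyywy: w→y, y→wy, y→wy, w→y, y→wy, which concatenates to y wy wy y wy.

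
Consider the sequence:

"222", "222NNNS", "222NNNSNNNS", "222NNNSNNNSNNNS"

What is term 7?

Each term is the previous one with NNNS appended.
From 222NNNSNNNSNNNS, 3 further steps: 222NNNSNNNSNNNS → 222NNNSNNNSNNNSNNNS → 222NNNSNNNSNNNSNNNSNNNS → (answer).

222NNNSNNNSNNNSNNNSNNNSNNNS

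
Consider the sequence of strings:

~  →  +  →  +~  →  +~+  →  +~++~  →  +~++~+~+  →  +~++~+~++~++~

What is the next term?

From term 3 onward, concatenate the last term with the second-to-last: +·~ = +~, +~·+ = +~+, …
So term 8 is +~++~+~++~++~·+~++~+~+.

+~++~+~++~++~+~++~+~+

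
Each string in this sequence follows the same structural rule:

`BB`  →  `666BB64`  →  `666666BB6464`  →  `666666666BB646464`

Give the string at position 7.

Each term wraps the previous one in 666 on the left and 64 on the right.
From 666666666BB646464, 3 further steps: 666666666BB646464 → 666666666666BB64646464 → 666666666666666BB6464646464 → (answer).

666666666666666666BB646464646464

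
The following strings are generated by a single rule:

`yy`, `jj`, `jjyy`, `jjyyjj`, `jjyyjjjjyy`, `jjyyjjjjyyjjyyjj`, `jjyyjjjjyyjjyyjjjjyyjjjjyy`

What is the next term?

jjyyjjjjyyjjyyjjjjyyjjjjyyjjyyjjjjyyjjyyjj

This is a Fibonacci-style word recurrence s(k) = s(k−1)·s(k−2): e.g. jj·yy = jjyy.
So term 8 is jjyyjjjjyyjjyyjjjjyyjjjjyy·jjyyjjjjyyjjyyjj.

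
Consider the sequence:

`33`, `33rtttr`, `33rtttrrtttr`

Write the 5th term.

The strings grow by a fixed suffix rtttr each time.
From 33rtttrrtttr, 2 further steps: 33rtttrrtttr → 33rtttrrtttrrtttr → (answer).

33rtttrrtttrrtttrrtttr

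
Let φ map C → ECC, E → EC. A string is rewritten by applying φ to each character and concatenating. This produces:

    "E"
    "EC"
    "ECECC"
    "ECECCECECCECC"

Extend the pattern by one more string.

ECECCECECCECCECECCECECCECCECECCECC

Applying the rule to each of the 13 symbols of ECECCECECCECC gives the pieces EC ECC EC ECC ECC EC ECC EC ECC ECC EC ECC ECC, which concatenate to the answer.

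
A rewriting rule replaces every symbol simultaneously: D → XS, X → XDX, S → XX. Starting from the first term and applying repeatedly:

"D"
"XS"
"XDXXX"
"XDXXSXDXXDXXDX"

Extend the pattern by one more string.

Rewriting the 14 symbols of XDXXSXDXXDXXDX one by one yields XDX XS XDX XDX XX XDX XS XDX XDX XS XDX XDX XS XDX; concatenated:

XDXXSXDXXDXXXXDXXSXDXXDXXSXDXXDXXSXDX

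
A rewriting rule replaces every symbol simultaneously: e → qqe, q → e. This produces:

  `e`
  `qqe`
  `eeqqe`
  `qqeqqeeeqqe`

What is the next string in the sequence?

eeqqeeeqqeqqeqqeeeqqe

Rewriting each symbol of qqeqqeeeqqe: q→e, q→e, e→qqe, q→e, q→e, e→qqe, e→qqe, e→qqe, q→e, q→e, e→qqe, which concatenates to e e qqe e e qqe qqe qqe e e qqe.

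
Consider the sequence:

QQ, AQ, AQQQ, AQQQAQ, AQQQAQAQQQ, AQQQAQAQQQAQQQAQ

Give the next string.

This is a Fibonacci-style word recurrence s(k) = s(k−1)·s(k−2): e.g. AQ·QQ = AQQQ.
So term 7 is AQQQAQAQQQAQQQAQ·AQQQAQAQQQ.

AQQQAQAQQQAQQQAQAQQQAQAQQQ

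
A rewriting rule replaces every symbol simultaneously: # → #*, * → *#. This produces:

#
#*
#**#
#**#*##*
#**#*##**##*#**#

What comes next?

#**#*##**##*#**#*##*#**##**#*##*

Replace each of the 16 characters of #**#*##**##*#**# in place — #* *# *# #* *# #* #* *# *# #* #* *# #* *# *# #* — and concatenate.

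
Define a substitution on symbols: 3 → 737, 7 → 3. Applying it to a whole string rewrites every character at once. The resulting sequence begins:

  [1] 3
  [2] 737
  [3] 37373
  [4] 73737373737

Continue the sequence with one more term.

Rewriting each symbol of 73737373737: 7→3, 3→737, 7→3, 3→737, 7→3, 3→737, 7→3, 3→737, 7→3, 3→737, 7→3, which concatenates to 3 737 3 737 3 737 3 737 3 737 3.

373737373737373737373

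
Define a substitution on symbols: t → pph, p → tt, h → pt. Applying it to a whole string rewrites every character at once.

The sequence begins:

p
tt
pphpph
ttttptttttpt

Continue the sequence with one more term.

pphpphpphpphttpphpphpphpphpphttpph

Expanding ttttptttttpt: t→pph, t→pph, t→pph, t→pph, p→tt, t→pph, t→pph, t→pph, t→pph, t→pph, p→tt, t→pph. Concatenated: pph pph pph pph tt pph pph pph pph pph tt pph.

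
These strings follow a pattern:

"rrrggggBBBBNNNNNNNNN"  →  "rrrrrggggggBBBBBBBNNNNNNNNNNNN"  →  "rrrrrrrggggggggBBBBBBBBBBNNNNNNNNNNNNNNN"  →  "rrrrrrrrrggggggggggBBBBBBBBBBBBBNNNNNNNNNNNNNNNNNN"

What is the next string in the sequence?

rrrrrrrrrrrggggggggggggBBBBBBBBBBBBBBBBNNNNNNNNNNNNNNNNNNNNN

Term n consists of 2n-1 r's, followed by 2n g's, followed by 3n-2 B's, followed by 3n+3 N's, where the shown terms are n = 2, 3, 4, 5.
For the next term, n = 6, so the run lengths are 11, 12, 16, 21.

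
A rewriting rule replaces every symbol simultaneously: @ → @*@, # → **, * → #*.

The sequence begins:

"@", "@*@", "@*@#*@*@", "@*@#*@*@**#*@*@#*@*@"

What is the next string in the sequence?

Replace each of the 20 characters of @*@#*@*@**#*@*@#*@*@ in place — @*@ #* @*@ ** #* @*@ #* @*@ #* #* ** #* @*@ #* @*@ ** #* @*@ #* @*@ — and concatenate.

@*@#*@*@**#*@*@#*@*@#*#***#*@*@#*@*@**#*@*@#*@*@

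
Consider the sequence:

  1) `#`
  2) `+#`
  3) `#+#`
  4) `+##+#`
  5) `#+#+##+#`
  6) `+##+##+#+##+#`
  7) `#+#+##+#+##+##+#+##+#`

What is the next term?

From term 3 onward, concatenate the second-to-last term with the last: #·+# = #+#, +#·#+# = +##+#, …
So term 8 is +##+##+#+##+#·#+#+##+#+##+##+#+##+#.

+##+##+#+##+##+#+##+#+##+##+#+##+#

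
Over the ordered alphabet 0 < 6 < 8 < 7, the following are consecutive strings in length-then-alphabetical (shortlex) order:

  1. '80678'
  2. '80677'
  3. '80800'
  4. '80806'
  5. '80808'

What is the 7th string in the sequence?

Stepping forward 2 times from 80808: 80808 → 80807, then the target.

80860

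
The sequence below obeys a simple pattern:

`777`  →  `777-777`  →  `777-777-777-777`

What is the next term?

777-777-777-777-777-777-777-777

Every step duplicates the string with '-' between the halves.
One more doubling of 777-777-777-777 gives the answer.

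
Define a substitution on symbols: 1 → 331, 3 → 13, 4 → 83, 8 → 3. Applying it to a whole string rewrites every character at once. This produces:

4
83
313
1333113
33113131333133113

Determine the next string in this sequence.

φ(33113131333133113) expands symbol-by-symbol to 13 13 331 331 13 331 13 331 13 13 13 331 13 13 331 331 13; joining the 17 pieces gives the next term.

13133313311333113331131313331131333133113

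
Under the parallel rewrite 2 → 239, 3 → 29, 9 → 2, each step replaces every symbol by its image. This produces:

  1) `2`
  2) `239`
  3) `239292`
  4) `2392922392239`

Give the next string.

Rewriting the 13 symbols of 2392922392239 one by one yields 239 29 2 239 2 239 239 29 2 239 239 29 2; concatenated:

2392922392239239292239239292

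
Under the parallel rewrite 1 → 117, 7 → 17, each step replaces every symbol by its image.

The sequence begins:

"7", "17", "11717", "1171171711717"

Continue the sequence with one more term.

Rewriting the 13 symbols of 1171171711717 one by one yields 117 117 17 117 117 17 117 17 117 117 17 117 17; concatenated:

1171171711711717117171171171711717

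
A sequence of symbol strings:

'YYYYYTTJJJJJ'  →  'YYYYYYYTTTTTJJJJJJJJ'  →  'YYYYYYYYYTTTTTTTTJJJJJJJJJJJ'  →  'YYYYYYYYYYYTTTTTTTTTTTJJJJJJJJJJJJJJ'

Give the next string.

YYYYYYYYYYYYYTTTTTTTTTTTTTTJJJJJJJJJJJJJJJJJ

The n-th term is 2n+3 Y's then 3n-1 T's then 3n+2 J's (n = 1, 2, …).
For the next term, n = 5, so the run lengths are 13, 14, 17.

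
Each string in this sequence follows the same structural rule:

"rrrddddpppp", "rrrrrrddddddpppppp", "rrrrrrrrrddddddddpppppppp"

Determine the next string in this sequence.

The n-th term is 3n r's then 2n+2 d's then 2n+2 p's (n = 1, 2, …).
Setting n = 4 gives 12, 10, 10 characters in each block.

rrrrrrrrrrrrddddddddddpppppppppp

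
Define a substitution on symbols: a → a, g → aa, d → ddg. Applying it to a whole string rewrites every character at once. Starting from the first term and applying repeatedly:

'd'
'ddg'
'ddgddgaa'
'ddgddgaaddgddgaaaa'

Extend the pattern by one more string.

Replace each of the 18 characters of ddgddgaaddgddgaaaa in place — ddg ddg aa ddg ddg aa a a ddg ddg aa ddg ddg aa a a a a — and concatenate.

ddgddgaaddgddgaaaaddgddgaaddgddgaaaaaa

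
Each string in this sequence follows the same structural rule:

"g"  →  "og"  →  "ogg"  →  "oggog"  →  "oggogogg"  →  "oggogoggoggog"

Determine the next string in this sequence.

This is a Fibonacci-style word recurrence s(k) = s(k−1)·s(k−2): e.g. og·g = ogg.
The next term joins oggogoggoggog and oggogogg.

oggogoggoggogoggogogg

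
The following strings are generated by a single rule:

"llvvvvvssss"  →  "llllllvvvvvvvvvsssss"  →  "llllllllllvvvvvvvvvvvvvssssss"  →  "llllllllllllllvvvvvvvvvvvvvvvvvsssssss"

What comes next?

llllllllllllllllllvvvvvvvvvvvvvvvvvvvvvssssssss

Reading off run lengths: l runs 2, 6, 10, 14; v runs 5, 9, 13, 17; s runs 4, 5, 6, 7 — each is linear in n (n = 1, 2, …).
At n = 5 the blocks have lengths 18, 21, 8.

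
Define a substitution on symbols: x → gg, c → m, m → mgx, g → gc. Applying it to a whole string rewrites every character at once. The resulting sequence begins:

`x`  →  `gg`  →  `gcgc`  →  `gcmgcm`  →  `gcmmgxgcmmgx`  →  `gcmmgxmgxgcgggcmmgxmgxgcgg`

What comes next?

gcmmgxmgxgcggmgxgcgggcmgcgcgcmmgxmgxgcggmgxgcgggcmgcgc

Replace each of the 26 characters of gcmmgxmgxgcgggcmmgxmgxgcgg in place — gc m mgx mgx gc gg mgx gc gg gc m gc gc gc m mgx mgx gc gg mgx gc gg gc m gc gc — and concatenate.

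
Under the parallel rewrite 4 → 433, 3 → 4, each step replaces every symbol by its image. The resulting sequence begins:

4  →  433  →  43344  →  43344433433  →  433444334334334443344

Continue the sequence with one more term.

φ(433444334334334443344) expands symbol-by-symbol to 433 4 4 433 433 433 4 4 433 4 4 433 4 4 433 433 433 4 4 433 433; joining the 21 pieces gives the next term.

4334443343343344433444334443343343344433433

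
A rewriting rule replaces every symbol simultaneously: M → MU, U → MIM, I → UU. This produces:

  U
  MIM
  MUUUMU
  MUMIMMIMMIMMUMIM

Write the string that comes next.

MUMIMMUUUMUMUUUMUMUUUMUMUMIMMUUUMU

Applying the rule to each of the 16 symbols of MUMIMMIMMIMMUMIM gives the pieces MU MIM MU UU MU MU UU MU MU UU MU MU MIM MU UU MU, which concatenate to the answer.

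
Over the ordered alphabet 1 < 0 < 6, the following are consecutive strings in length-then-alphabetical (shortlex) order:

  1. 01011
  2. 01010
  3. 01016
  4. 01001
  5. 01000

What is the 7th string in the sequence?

01061

Continuing the enumeration 2 steps past 01000: 01000 → 01006 → (answer).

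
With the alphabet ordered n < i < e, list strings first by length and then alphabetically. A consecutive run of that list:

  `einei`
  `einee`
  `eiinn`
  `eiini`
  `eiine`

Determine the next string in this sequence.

Find the rightmost character of eiine below e, bump it to the next letter, and reset everything to its right to n.

eiiin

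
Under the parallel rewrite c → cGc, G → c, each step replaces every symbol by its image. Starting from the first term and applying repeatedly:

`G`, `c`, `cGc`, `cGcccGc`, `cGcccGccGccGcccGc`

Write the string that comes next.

cGcccGccGccGcccGccGcccGccGcccGccGccGcccGc

Applying the rule to each of the 17 symbols of cGcccGccGccGcccGc gives the pieces cGc c cGc cGc cGc c cGc cGc c cGc cGc c cGc cGc cGc c cGc, which concatenate to the answer.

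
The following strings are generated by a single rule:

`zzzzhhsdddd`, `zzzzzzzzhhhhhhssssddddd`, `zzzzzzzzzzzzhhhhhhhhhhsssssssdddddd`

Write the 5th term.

Each string has the form z^{4n} h^{4n-2} s^{3n-2} d^{n+3} (n = 1, 2, …).
Setting n = 5 gives 20, 18, 13, 8 characters in each block.

zzzzzzzzzzzzzzzzzzzzhhhhhhhhhhhhhhhhhhsssssssssssssdddddddd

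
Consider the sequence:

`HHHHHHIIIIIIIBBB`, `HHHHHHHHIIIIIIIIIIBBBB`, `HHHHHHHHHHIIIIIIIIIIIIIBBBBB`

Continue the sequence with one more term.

Each string has the form H^{2n+2} I^{3n+1} B^{n+1}, where the shown terms are n = 2, 3, 4.
At n = 5 the blocks have lengths 12, 16, 6.

HHHHHHHHHHHHIIIIIIIIIIIIIIIIBBBBBB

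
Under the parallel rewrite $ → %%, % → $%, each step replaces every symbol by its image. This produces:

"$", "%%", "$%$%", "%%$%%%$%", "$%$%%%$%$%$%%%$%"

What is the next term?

%%$%%%$%$%$%%%$%%%$%%%$%$%$%%%$%

Applying the rule to each of the 16 symbols of $%$%%%$%$%$%%%$% gives the pieces %% $% %% $% $% $% %% $% %% $% %% $% $% $% %% $%, which concatenate to the answer.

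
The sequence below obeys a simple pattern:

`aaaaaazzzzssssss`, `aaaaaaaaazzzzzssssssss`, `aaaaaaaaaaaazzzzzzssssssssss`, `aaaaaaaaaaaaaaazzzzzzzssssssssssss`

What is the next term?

Each string has the form a^{3n} z^{n+2} s^{2n+2}, where the shown terms are n = 2, 3, 4, 5.
At n = 6 the blocks have lengths 18, 8, 14.

aaaaaaaaaaaaaaaaaazzzzzzzzssssssssssssss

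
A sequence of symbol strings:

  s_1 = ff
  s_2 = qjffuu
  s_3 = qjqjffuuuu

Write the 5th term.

qjqjqjqjffuuuuuuuu

s(k+1) = qj·s(k)·uu, so each term gains qj as a prefix and uu as a suffix.
From qjqjffuuuu, 2 further steps: qjqjffuuuu → qjqjqjffuuuuuu → (answer).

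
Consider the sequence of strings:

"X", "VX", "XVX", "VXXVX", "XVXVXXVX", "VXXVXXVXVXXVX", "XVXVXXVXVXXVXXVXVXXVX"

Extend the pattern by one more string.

From term 3 onward, concatenate the second-to-last term with the last: X·VX = XVX, VX·XVX = VXXVX, …
Continuing: VXXVXXVXVXXVX · XVXVXXVXVXXVXXVXVXXVX gives term 8.

VXXVXXVXVXXVXXVXVXXVXVXXVXXVXVXXVX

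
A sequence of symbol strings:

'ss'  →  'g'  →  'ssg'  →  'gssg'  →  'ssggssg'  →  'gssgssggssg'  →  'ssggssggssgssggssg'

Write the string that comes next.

gssgssggssgssggssggssgssggssg

Each term (from the third on) is the two preceding terms concatenated in order: term 3 = ss·g = ssg.
The next term joins gssgssggssg and ssggssggssgssggssg.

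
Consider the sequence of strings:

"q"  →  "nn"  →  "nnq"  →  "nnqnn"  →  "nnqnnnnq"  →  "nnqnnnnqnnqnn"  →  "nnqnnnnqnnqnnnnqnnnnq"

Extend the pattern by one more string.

nnqnnnnqnnqnnnnqnnnnqnnqnnnnqnnqnn

This is a Fibonacci-style word recurrence s(k) = s(k−1)·s(k−2): e.g. nn·q = nnq.
Continuing: nnqnnnnqnnqnnnnqnnnnq · nnqnnnnqnnqnn gives term 8.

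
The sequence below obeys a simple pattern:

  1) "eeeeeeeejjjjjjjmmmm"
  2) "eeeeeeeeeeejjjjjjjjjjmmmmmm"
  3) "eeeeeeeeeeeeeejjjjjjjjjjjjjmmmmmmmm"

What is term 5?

eeeeeeeeeeeeeeeeeeeejjjjjjjjjjjjjjjjjjjmmmmmmmmmmmm

Each string has the form e^{3n+2} j^{3n+1} m^{2n}, where the shown terms are n = 2, 3, 4.
Setting n = 6 gives 20, 19, 12 characters in each block.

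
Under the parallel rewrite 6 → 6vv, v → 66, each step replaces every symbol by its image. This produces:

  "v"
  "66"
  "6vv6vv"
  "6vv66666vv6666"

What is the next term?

Replace each of the 14 characters of 6vv66666vv6666 in place — 6vv 66 66 6vv 6vv 6vv 6vv 6vv 66 66 6vv 6vv 6vv 6vv — and concatenate.

6vv66666vv6vv6vv6vv6vv66666vv6vv6vv6vv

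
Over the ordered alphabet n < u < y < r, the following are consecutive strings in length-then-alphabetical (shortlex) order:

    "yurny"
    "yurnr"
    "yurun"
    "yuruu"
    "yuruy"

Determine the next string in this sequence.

Treat yuruy as a base-4 numeral over the given alphabet and add one, carrying through any trailing r's.

yurur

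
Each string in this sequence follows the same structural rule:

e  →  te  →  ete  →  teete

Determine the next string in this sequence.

eteteete

From term 3 onward, concatenate the second-to-last term with the last: e·te = ete, te·ete = teete, …
So term 5 is ete·teete.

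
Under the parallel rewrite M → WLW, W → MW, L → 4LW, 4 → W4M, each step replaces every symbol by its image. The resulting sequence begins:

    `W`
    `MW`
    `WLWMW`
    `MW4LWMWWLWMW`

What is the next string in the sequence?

WLWMWW4M4LWMWWLWMWMW4LWMWWLWMW

Expanding MW4LWMWWLWMW: M→WLW, W→MW, 4→W4M, L→4LW, W→MW, M→WLW, W→MW, W→MW, L→4LW, W→MW, M→WLW, W→MW. Concatenated: WLW MW W4M 4LW MW WLW MW MW 4LW MW WLW MW.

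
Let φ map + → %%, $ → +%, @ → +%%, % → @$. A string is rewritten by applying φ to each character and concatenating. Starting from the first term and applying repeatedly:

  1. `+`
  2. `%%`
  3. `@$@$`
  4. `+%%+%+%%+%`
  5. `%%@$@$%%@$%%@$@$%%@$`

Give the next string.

Replace each of the 20 characters of %%@$@$%%@$%%@$@$%%@$ in place — @$ @$ +%% +% +%% +% @$ @$ +%% +% @$ @$ +%% +% +%% +% @$ @$ +%% +% — and concatenate.

@$@$+%%+%+%%+%@$@$+%%+%@$@$+%%+%+%%+%@$@$+%%+%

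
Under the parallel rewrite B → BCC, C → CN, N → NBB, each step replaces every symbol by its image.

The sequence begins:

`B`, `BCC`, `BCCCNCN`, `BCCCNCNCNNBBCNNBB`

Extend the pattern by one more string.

Replace each of the 17 characters of BCCCNCNCNNBBCNNBB in place — BCC CN CN CN NBB CN NBB CN NBB NBB BCC BCC CN NBB NBB BCC BCC — and concatenate.

BCCCNCNCNNBBCNNBBCNNBBNBBBCCBCCCNNBBNBBBCCBCC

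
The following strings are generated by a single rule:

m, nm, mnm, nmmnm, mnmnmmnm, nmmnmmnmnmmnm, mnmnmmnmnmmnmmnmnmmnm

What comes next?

nmmnmmnmnmmnmmnmnmmnmnmmnmmnmnmmnm

This is a Fibonacci-style word recurrence s(k) = s(k−2)·s(k−1): e.g. m·nm = mnm.
Continuing: nmmnmmnmnmmnm · mnmnmmnmnmmnmmnmnmmnm gives term 8.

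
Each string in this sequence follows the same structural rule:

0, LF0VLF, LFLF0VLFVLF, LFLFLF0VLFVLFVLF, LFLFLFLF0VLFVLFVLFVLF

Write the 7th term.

Every step adds LF to the front and VLF to the end of the previous string.
From LFLFLFLF0VLFVLFVLFVLF, 2 further steps: LFLFLFLF0VLFVLFVLFVLF → LFLFLFLFLF0VLFVLFVLFVLFVLF → (answer).

LFLFLFLFLFLF0VLFVLFVLFVLFVLFVLF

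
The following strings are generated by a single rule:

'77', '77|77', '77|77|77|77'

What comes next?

Each string is two copies of the previous one joined by '|'.
So the next term is two copies of 77|77|77|77 with '|' between the halves.

77|77|77|77|77|77|77|77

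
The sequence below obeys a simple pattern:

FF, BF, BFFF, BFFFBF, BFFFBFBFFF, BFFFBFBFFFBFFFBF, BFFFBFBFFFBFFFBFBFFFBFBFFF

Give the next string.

Each term (from the third on) is the previous term followed by the one before it: term 3 = BF·FF = BFFF.
So term 8 is BFFFBFBFFFBFFFBFBFFFBFBFFF·BFFFBFBFFFBFFFBF.

BFFFBFBFFFBFFFBFBFFFBFBFFFBFFFBFBFFFBFFFBF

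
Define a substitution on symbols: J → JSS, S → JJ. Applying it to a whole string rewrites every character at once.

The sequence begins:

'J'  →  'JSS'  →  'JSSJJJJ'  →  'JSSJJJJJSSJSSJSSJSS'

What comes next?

Rewriting the 19 symbols of JSSJJJJJSSJSSJSSJSS one by one yields JSS JJ JJ JSS JSS JSS JSS JSS JJ JJ JSS JJ JJ JSS JJ JJ JSS JJ JJ; concatenated:

JSSJJJJJSSJSSJSSJSSJSSJJJJJSSJJJJJSSJJJJJSSJJJJ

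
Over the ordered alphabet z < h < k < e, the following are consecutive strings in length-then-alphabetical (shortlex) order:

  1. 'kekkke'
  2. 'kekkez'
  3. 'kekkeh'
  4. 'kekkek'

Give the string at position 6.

Advancing 2 positions from kekkek through kekkek → kekkee reaches term 6.

kekezz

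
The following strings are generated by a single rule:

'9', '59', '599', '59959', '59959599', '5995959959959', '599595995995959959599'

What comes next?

From term 3 onward, concatenate the last term with the second-to-last: 59·9 = 599, 599·59 = 59959, …
So term 8 is 599595995995959959599·5995959959959.

5995959959959599595995995959959959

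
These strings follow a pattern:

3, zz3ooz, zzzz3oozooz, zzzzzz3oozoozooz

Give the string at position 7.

zzzzzzzzzzzz3oozoozoozoozoozooz

s(k+1) = zz·s(k)·ooz, so each term gains zz as a prefix and ooz as a suffix.
From zzzzzz3oozoozooz, 3 further steps: zzzzzz3oozoozooz → zzzzzzzz3oozoozoozooz → zzzzzzzzzz3oozoozoozoozooz → (answer).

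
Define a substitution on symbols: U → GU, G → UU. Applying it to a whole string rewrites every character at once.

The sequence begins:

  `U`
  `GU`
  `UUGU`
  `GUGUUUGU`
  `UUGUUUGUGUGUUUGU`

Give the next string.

Rewriting the 16 symbols of UUGUUUGUGUGUUUGU one by one yields GU GU UU GU GU GU UU GU UU GU UU GU GU GU UU GU; concatenated:

GUGUUUGUGUGUUUGUUUGUUUGUGUGUUUGU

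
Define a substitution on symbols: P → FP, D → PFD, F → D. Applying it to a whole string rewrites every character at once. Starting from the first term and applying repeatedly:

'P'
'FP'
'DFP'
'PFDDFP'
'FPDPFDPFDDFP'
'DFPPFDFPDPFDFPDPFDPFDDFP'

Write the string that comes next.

Applying the rule to each of the 24 symbols of DFPPFDFPDPFDFPDPFDPFDDFP gives the pieces PFD D FP FP D PFD D FP PFD FP D PFD D FP PFD FP D PFD FP D PFD PFD D FP, which concatenate to the answer.

PFDDFPFPDPFDDFPPFDFPDPFDDFPPFDFPDPFDFPDPFDPFDDFP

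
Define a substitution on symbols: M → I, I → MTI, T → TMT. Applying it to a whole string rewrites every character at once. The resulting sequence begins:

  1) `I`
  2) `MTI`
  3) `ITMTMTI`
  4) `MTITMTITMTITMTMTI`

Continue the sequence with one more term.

φ(MTITMTITMTITMTMTI) expands symbol-by-symbol to I TMT MTI TMT I TMT MTI TMT I TMT MTI TMT I TMT I TMT MTI; joining the 17 pieces gives the next term.

ITMTMTITMTITMTMTITMTITMTMTITMTITMTITMTMTI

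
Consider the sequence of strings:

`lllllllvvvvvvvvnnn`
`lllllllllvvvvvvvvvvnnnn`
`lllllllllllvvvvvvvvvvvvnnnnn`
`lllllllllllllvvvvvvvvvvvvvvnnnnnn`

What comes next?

Reading off run lengths: l runs 7, 9, 11, 13; v runs 8, 10, 12, 14; n runs 3, 4, 5, 6 — each is linear in n, where the shown terms are n = 3, 4, 5, 6.
For the next term, n = 7, so the run lengths are 15, 16, 7.

lllllllllllllllvvvvvvvvvvvvvvvvnnnnnnn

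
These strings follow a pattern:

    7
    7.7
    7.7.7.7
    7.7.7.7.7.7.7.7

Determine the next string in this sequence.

Each string is two copies of the previous one joined by '.'.
Doubling 7.7.7.7.7.7.7.7 with '.' between the halves:

7.7.7.7.7.7.7.7.7.7.7.7.7.7.7.7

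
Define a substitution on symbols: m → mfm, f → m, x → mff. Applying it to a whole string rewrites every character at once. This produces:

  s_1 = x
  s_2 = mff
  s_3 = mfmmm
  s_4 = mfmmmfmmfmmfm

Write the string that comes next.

Replace each of the 13 characters of mfmmmfmmfmmfm in place — mfm m mfm mfm mfm m mfm mfm m mfm mfm m mfm — and concatenate.

mfmmmfmmfmmfmmmfmmfmmmfmmfmmmfm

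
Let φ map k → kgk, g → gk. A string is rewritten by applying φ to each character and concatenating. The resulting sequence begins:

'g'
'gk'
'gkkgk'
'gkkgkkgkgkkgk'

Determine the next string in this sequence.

gkkgkkgkgkkgkkgkgkkgkgkkgkkgkgkkgk

Replace each of the 13 characters of gkkgkkgkgkkgk in place — gk kgk kgk gk kgk kgk gk kgk gk kgk kgk gk kgk — and concatenate.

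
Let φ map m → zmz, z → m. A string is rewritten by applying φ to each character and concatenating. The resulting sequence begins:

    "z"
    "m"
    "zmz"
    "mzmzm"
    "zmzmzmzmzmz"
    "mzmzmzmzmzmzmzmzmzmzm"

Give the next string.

Applying the rule to each of the 21 symbols of mzmzmzmzmzmzmzmzmzmzm gives the pieces zmz m zmz m zmz m zmz m zmz m zmz m zmz m zmz m zmz m zmz m zmz, which concatenate to the answer.

zmzmzmzmzmzmzmzmzmzmzmzmzmzmzmzmzmzmzmzmzmz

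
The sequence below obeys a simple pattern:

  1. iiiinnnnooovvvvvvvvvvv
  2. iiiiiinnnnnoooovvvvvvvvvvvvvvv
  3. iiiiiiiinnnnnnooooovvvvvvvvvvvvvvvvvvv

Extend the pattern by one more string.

iiiiiiiiiinnnnnnnoooooovvvvvvvvvvvvvvvvvvvvvvv

The n-th term is 2n i's then n+2 n's then n+1 o's then 4n+3 v's, where the shown terms are n = 2, 3, 4.
Setting n = 5 gives 10, 7, 6, 23 characters in each block.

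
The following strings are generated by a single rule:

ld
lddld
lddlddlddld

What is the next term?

Each string is two copies of the previous one joined by 'd'.
One more doubling of lddlddlddld gives the answer.

lddlddlddlddlddlddlddld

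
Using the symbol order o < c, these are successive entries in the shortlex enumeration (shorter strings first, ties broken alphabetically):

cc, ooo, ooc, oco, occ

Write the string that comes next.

The successor of occ increments the rightmost position that isn't already c and resets every position after it to o.

coo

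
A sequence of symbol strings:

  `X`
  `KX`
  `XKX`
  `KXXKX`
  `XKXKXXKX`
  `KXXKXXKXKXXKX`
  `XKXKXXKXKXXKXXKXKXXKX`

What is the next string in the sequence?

This is a Fibonacci-style word recurrence s(k) = s(k−2)·s(k−1): e.g. X·KX = XKX.
So term 8 is KXXKXXKXKXXKX·XKXKXXKXKXXKXXKXKXXKX.

KXXKXXKXKXXKXXKXKXXKXKXXKXXKXKXXKX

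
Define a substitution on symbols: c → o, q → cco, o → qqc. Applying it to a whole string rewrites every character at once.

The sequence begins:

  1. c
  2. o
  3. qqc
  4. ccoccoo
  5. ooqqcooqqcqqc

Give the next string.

qqcqqcccoccooqqcqqcccoccooccoccoo

φ(ooqqcooqqcqqc) expands symbol-by-symbol to qqc qqc cco cco o qqc qqc cco cco o cco cco o; joining the 13 pieces gives the next term.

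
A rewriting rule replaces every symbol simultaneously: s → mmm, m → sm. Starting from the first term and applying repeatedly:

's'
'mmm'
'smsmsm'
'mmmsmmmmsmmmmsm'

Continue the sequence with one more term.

smsmsmmmmsmsmsmsmmmmsmsmsmsmmmmsm

Applying the rule to each of the 15 symbols of mmmsmmmmsmmmmsm gives the pieces sm sm sm mmm sm sm sm sm mmm sm sm sm sm mmm sm, which concatenate to the answer.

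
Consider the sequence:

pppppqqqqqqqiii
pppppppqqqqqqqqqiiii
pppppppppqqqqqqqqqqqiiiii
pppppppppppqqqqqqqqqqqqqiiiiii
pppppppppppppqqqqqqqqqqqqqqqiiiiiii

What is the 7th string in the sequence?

pppppppppppppppppqqqqqqqqqqqqqqqqqqqiiiiiiiii

Each string has the form p^{2n-1} q^{2n+1} i^{n}, where the shown terms are n = 3, 4, 5, 6, 7.
At n = 9 the blocks have lengths 17, 19, 9.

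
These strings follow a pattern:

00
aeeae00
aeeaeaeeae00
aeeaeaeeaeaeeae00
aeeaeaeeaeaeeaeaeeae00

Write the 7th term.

aeeaeaeeaeaeeaeaeeaeaeeaeaeeae00

The strings grow by a fixed prefix aeeae each time.
From aeeaeaeeaeaeeaeaeeae00, 2 further steps: aeeaeaeeaeaeeaeaeeae00 → aeeaeaeeaeaeeaeaeeaeaeeae00 → (answer).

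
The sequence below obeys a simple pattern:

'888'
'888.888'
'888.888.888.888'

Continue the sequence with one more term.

Every step duplicates the string with '.' between the halves.
One more doubling of 888.888.888.888 gives the answer.

888.888.888.888.888.888.888.888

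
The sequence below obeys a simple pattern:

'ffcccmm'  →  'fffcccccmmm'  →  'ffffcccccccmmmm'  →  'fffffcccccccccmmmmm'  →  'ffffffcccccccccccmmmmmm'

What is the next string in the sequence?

fffffffcccccccccccccmmmmmmm

Reading off run lengths: f runs 2, 3, 4, 5, 6; c runs 3, 5, 7, 9, 11; m runs 2, 3, 4, 5, 6 — each is linear in n, where the shown terms are n = 2, 3, 4, 5, 6.
At n = 7 the blocks have lengths 7, 13, 7.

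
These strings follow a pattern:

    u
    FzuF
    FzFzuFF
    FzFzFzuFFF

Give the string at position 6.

FzFzFzFzFzuFFFFF

s(k+1) = Fz·s(k)·F, so each term gains Fz as a prefix and F as a suffix.
From FzFzFzuFFF, 2 further steps: FzFzFzuFFF → FzFzFzFzuFFFF → (answer).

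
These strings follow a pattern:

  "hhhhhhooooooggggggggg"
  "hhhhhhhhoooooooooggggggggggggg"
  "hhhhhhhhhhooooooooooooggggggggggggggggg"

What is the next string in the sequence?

hhhhhhhhhhhhoooooooooooooooggggggggggggggggggggg

Term n consists of 2n+2 h's, followed by 3n o's, followed by 4n+1 g's, where the shown terms are n = 2, 3, 4.
At n = 5 the blocks have lengths 12, 15, 21.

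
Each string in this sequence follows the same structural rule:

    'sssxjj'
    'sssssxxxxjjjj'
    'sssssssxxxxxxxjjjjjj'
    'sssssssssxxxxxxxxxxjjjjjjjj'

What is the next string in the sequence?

The n-th term is 2n+1 s's then 3n-2 x's then 2n j's (n = 1, 2, …).
For the next term, n = 5, so the run lengths are 11, 13, 10.

sssssssssssxxxxxxxxxxxxxjjjjjjjjjj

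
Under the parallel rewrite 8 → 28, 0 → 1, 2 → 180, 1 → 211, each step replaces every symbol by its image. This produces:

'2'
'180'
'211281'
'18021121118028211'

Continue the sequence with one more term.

Rewriting the 17 symbols of 18021121118028211 one by one yields 211 28 1 180 211 211 180 211 211 211 28 1 180 28 180 211 211; concatenated:

21128118021121118021121121128118028180211211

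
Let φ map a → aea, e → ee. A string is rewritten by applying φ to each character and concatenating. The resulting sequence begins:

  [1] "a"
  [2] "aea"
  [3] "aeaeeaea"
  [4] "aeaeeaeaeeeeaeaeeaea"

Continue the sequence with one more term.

Replace each of the 20 characters of aeaeeaeaeeeeaeaeeaea in place — aea ee aea ee ee aea ee aea ee ee ee ee aea ee aea ee ee aea ee aea — and concatenate.

aeaeeaeaeeeeaeaeeaeaeeeeeeeeaeaeeaeaeeeeaeaeeaea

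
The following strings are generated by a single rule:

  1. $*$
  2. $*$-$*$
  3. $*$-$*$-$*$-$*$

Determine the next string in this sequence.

s(k+1) = s(k)·-·s(k) — each term doubles the last with '-' between the halves.
One more doubling of $*$-$*$-$*$-$*$ gives the answer.

$*$-$*$-$*$-$*$-$*$-$*$-$*$-$*$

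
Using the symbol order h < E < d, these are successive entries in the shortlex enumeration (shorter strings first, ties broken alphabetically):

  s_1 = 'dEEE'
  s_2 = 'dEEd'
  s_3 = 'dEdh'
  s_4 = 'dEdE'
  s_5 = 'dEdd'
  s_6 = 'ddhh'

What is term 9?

ddEh

Advancing 3 positions from ddhh through ddhh → ddhE → ddhd reaches term 9.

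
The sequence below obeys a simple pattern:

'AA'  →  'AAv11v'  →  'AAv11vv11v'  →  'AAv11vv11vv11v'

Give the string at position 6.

Each term is the previous one with v11v appended.
From AAv11vv11vv11v, 2 further steps: AAv11vv11vv11v → AAv11vv11vv11vv11v → (answer).

AAv11vv11vv11vv11vv11v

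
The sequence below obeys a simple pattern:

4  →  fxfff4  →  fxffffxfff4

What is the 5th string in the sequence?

fxffffxffffxffffxfff4

The strings grow by a fixed prefix fxfff each time.
From fxffffxfff4, 2 further steps: fxffffxfff4 → fxffffxffffxfff4 → (answer).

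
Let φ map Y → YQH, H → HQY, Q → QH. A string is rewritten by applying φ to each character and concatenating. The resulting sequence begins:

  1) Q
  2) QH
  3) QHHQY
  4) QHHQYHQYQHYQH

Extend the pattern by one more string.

QHHQYHQYQHYQHHQYQHYQHQHHQYYQHQHHQY

φ(QHHQYHQYQHYQH) expands symbol-by-symbol to QH HQY HQY QH YQH HQY QH YQH QH HQY YQH QH HQY; joining the 13 pieces gives the next term.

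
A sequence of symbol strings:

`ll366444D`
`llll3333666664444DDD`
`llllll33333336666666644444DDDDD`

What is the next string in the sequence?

llllllll333333333366666666666444444DDDDDDD

Reading off run lengths: l runs 2, 4, 6; 3 runs 1, 4, 7; 6 runs 2, 5, 8; 4 runs 3, 4, 5; D runs 1, 3, 5 — each is linear in n (n = 1, 2, …).
At n = 4 the blocks have lengths 8, 10, 11, 6, 7.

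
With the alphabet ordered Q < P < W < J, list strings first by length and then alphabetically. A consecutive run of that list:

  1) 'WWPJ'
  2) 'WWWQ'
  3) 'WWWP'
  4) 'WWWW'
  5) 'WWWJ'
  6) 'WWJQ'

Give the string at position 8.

WWJW

Advancing 2 positions from WWJQ through WWJQ → WWJP reaches term 8.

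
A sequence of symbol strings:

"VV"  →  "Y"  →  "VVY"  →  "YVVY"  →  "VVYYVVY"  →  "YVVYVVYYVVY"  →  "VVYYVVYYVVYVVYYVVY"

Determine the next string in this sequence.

This is a Fibonacci-style word recurrence s(k) = s(k−2)·s(k−1): e.g. VV·Y = VVY.
The next term joins YVVYVVYYVVY and VVYYVVYYVVYVVYYVVY.

YVVYVVYYVVYVVYYVVYYVVYVVYYVVY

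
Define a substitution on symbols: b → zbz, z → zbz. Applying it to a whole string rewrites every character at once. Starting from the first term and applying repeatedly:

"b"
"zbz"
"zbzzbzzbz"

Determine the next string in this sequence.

zbzzbzzbzzbzzbzzbzzbzzbzzbz

Rewriting each symbol of zbzzbzzbz: z→zbz, b→zbz, z→zbz, z→zbz, b→zbz, z→zbz, z→zbz, b→zbz, z→zbz, which concatenates to zbz zbz zbz zbz zbz zbz zbz zbz zbz.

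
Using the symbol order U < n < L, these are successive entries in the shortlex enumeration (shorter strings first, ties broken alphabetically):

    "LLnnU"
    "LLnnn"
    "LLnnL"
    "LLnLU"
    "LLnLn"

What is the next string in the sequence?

LLnLL

Treat LLnLn as a base-3 numeral over the given alphabet and add one, carrying through any trailing L's.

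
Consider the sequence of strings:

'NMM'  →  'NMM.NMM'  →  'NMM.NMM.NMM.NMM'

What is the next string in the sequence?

Each string is two copies of the previous one joined by '.'.
One more doubling of NMM.NMM.NMM.NMM gives the answer.

NMM.NMM.NMM.NMM.NMM.NMM.NMM.NMM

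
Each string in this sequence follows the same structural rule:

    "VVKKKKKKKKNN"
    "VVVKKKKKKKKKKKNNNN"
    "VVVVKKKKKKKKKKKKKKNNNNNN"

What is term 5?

Term n consists of n V's, followed by 3n+2 K's, followed by 2n-2 N's, where the shown terms are n = 2, 3, 4.
At n = 6 the blocks have lengths 6, 20, 10.

VVVVVVKKKKKKKKKKKKKKKKKKKKNNNNNNNNNN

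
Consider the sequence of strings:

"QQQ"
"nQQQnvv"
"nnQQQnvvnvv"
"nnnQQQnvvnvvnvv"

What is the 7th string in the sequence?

Each term wraps the previous one in n on the left and nvv on the right.
From nnnQQQnvvnvvnvv, 3 further steps: nnnQQQnvvnvvnvv → nnnnQQQnvvnvvnvvnvv → nnnnnQQQnvvnvvnvvnvvnvv → (answer).

nnnnnnQQQnvvnvvnvvnvvnvvnvv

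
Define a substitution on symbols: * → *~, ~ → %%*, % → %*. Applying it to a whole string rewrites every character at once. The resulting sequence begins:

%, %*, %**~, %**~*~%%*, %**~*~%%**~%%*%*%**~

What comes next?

%**~*~%%**~%%*%*%**~*~%%*%*%**~%**~%**~*~%%*

Applying the rule to each of the 20 symbols of %**~*~%%**~%%*%*%**~ gives the pieces %* *~ *~ %%* *~ %%* %* %* *~ *~ %%* %* %* *~ %* *~ %* *~ *~ %%*, which concatenate to the answer.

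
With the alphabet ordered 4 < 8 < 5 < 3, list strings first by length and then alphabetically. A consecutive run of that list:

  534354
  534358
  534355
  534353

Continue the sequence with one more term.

Find the rightmost character of 534353 below 3, bump it to the next letter, and reset everything to its right to 4.

534334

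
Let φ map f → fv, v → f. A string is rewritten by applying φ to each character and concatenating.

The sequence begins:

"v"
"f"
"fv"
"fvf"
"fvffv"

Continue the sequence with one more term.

fvffvfvf

Apply φ to fvffv symbol by symbol: f→fv, v→f, f→fv, f→fv, v→f; joined: fv f fv fv f.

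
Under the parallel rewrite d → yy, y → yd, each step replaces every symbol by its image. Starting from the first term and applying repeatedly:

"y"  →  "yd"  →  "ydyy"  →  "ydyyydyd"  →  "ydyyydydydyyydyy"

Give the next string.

Rewriting the 16 symbols of ydyyydydydyyydyy one by one yields yd yy yd yd yd yy yd yy yd yy yd yd yd yy yd yd; concatenated:

ydyyydydydyyydyyydyyydydydyyydyd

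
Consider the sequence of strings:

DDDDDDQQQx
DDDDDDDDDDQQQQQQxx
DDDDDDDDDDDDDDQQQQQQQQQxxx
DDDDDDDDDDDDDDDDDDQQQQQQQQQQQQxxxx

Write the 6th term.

DDDDDDDDDDDDDDDDDDDDDDDDDDQQQQQQQQQQQQQQQQQQxxxxxx

Reading off run lengths: D runs 6, 10, 14, 18; Q runs 3, 6, 9, 12; x runs 1, 2, 3, 4 — each is linear in n (n = 1, 2, …).
For term 6, n = 6, so the run lengths are 26, 18, 6.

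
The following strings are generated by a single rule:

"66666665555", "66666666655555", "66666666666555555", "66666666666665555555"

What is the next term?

66666666666666655555555

Each string has the form 6^{2n+1} 5^{n+1}, where the shown terms are n = 3, 4, 5, 6.
For the next term, n = 7, so the run lengths are 15, 8.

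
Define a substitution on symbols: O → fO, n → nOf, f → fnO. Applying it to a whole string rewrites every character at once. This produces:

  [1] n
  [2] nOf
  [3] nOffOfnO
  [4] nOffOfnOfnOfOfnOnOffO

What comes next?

φ(nOffOfnOfnOfOfnOnOffO) expands symbol-by-symbol to nOf fO fnO fnO fO fnO nOf fO fnO nOf fO fnO fO fnO nOf fO nOf fO fnO fnO fO; joining the 21 pieces gives the next term.

nOffOfnOfnOfOfnOnOffOfnOnOffOfnOfOfnOnOffOnOffOfnOfnOfO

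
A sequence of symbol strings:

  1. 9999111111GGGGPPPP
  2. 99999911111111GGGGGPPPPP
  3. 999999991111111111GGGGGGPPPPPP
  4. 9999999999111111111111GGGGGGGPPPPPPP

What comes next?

99999999999911111111111111GGGGGGGGPPPPPPPP

Each string has the form 9^{2n} 1^{2n+2} G^{n+2} P^{n+2}, where the shown terms are n = 2, 3, 4, 5.
For the next term, n = 6, so the run lengths are 12, 14, 8, 8.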